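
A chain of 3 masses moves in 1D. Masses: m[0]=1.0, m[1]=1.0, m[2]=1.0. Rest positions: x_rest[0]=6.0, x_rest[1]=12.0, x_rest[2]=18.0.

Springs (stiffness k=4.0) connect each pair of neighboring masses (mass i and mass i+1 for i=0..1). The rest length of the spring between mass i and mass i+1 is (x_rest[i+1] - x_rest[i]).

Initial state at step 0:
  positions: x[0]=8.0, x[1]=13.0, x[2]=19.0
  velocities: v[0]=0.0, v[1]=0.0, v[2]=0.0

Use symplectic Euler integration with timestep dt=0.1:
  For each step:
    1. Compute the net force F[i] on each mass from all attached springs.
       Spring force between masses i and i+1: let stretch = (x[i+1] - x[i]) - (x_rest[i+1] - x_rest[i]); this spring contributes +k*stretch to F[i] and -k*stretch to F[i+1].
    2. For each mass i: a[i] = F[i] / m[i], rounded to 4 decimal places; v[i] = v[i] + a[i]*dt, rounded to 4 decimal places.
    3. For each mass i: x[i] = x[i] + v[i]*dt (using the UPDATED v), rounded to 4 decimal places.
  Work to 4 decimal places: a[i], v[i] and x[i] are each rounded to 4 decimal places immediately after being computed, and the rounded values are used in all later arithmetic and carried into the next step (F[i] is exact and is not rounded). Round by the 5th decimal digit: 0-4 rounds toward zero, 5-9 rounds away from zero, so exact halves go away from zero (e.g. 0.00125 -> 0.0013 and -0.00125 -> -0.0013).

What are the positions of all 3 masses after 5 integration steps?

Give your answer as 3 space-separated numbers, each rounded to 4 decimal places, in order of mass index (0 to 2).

Step 0: x=[8.0000 13.0000 19.0000] v=[0.0000 0.0000 0.0000]
Step 1: x=[7.9600 13.0400 19.0000] v=[-0.4000 0.4000 0.0000]
Step 2: x=[7.8832 13.1152 19.0016] v=[-0.7680 0.7520 0.0160]
Step 3: x=[7.7757 13.2166 19.0077] v=[-1.0752 1.0138 0.0614]
Step 4: x=[7.6458 13.3320 19.0222] v=[-1.2988 1.1539 0.1450]
Step 5: x=[7.5034 13.4476 19.0491] v=[-1.4243 1.1555 0.2689]

Answer: 7.5034 13.4476 19.0491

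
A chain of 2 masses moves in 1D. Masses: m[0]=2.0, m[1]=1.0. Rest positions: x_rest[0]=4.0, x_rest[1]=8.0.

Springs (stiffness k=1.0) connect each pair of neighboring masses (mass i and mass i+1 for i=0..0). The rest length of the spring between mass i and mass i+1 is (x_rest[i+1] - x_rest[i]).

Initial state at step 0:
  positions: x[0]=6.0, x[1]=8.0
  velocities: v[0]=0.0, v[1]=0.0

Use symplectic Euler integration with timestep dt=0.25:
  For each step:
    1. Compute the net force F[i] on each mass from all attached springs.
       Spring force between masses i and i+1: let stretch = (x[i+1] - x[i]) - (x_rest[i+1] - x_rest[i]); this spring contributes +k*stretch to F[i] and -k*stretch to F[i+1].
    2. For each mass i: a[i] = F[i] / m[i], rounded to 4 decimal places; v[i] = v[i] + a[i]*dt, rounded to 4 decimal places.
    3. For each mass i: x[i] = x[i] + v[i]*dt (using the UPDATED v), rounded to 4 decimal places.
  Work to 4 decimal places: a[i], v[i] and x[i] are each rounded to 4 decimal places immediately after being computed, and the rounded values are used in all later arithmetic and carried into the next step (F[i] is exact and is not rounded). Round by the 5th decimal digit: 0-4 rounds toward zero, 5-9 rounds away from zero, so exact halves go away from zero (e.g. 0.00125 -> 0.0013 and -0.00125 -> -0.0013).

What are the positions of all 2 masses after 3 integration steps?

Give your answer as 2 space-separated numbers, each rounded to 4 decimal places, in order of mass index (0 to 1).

Answer: 5.6538 8.6925

Derivation:
Step 0: x=[6.0000 8.0000] v=[0.0000 0.0000]
Step 1: x=[5.9375 8.1250] v=[-0.2500 0.5000]
Step 2: x=[5.8184 8.3633] v=[-0.4766 0.9531]
Step 3: x=[5.6538 8.6925] v=[-0.6585 1.3169]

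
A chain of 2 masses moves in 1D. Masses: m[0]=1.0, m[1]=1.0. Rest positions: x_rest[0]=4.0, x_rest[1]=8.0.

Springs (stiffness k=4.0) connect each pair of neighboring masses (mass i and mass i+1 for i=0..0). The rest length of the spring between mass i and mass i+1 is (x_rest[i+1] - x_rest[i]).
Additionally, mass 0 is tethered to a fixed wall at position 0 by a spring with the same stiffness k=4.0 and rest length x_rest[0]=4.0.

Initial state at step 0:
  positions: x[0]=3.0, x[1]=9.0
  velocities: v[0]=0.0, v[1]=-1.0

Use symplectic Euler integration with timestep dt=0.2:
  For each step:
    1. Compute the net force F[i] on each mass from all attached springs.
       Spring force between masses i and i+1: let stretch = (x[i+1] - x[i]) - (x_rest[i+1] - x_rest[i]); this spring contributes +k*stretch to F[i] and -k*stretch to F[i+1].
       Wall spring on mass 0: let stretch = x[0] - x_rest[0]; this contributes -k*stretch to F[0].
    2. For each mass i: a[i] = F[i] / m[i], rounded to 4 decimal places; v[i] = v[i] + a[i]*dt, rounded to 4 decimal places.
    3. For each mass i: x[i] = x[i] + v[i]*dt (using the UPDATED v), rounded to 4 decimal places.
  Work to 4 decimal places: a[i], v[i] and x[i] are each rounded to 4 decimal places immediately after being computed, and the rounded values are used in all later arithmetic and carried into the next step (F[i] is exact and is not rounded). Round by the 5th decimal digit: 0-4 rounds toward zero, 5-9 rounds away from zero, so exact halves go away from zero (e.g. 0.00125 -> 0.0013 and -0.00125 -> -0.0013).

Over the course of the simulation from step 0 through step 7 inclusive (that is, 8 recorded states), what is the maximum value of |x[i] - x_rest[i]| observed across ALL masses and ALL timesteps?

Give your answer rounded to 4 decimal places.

Step 0: x=[3.0000 9.0000] v=[0.0000 -1.0000]
Step 1: x=[3.4800 8.4800] v=[2.4000 -2.6000]
Step 2: x=[4.2032 7.8000] v=[3.6160 -3.4000]
Step 3: x=[4.8294 7.1845] v=[3.1309 -3.0774]
Step 4: x=[5.0597 6.8322] v=[1.1515 -1.7615]
Step 5: x=[4.7640 6.8363] v=[-1.4783 0.0205]
Step 6: x=[4.0377 7.1488] v=[-3.6317 1.5627]
Step 7: x=[3.1631 7.6036] v=[-4.3730 2.2738]
Max displacement = 1.1678

Answer: 1.1678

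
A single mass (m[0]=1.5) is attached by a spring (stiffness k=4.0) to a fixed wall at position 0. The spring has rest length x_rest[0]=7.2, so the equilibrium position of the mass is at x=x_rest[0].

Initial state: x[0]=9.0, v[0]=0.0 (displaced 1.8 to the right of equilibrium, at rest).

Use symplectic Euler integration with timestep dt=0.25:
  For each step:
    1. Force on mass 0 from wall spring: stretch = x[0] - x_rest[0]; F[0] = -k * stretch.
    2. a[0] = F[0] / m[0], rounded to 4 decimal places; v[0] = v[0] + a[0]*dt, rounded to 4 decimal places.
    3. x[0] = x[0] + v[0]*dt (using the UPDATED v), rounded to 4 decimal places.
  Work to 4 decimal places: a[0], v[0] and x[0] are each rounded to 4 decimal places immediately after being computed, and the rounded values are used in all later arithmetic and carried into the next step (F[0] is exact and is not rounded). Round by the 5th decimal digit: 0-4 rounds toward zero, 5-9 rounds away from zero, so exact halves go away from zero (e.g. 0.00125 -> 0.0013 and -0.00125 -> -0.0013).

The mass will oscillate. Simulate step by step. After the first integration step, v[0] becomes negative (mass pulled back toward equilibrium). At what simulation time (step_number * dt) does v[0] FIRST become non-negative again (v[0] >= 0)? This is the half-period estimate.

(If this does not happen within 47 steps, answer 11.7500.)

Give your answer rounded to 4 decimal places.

Step 0: x=[9.0000] v=[0.0000]
Step 1: x=[8.7000] v=[-1.2000]
Step 2: x=[8.1500] v=[-2.2000]
Step 3: x=[7.4417] v=[-2.8333]
Step 4: x=[6.6931] v=[-2.9944]
Step 5: x=[6.0290] v=[-2.6565]
Step 6: x=[5.5601] v=[-1.8758]
Step 7: x=[5.3645] v=[-0.7825]
Step 8: x=[5.4748] v=[0.4412]
First v>=0 after going negative at step 8, time=2.0000

Answer: 2.0000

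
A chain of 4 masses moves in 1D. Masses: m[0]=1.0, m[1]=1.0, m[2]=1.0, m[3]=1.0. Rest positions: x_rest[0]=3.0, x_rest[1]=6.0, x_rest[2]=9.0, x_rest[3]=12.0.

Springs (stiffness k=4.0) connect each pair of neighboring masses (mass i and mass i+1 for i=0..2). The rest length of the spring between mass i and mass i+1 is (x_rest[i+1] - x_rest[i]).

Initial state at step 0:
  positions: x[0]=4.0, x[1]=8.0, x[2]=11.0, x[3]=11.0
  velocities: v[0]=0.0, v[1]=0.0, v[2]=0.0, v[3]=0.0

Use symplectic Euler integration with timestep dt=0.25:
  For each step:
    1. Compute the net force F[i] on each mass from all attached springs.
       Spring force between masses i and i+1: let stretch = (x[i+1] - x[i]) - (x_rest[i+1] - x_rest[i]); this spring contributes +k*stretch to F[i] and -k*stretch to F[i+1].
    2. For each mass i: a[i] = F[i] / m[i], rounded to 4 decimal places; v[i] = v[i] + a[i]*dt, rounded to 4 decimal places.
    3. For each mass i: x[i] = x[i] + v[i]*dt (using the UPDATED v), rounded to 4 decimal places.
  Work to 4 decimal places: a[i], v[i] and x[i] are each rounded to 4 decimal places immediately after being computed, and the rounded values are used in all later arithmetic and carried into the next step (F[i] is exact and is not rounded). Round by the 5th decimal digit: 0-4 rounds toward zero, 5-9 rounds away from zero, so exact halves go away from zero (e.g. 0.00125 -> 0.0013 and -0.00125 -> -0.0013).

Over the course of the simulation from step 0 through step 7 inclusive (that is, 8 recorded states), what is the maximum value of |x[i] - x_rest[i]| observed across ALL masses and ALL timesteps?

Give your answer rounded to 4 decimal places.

Step 0: x=[4.0000 8.0000 11.0000 11.0000] v=[0.0000 0.0000 0.0000 0.0000]
Step 1: x=[4.2500 7.7500 10.2500 11.7500] v=[1.0000 -1.0000 -3.0000 3.0000]
Step 2: x=[4.6250 7.2500 9.2500 12.8750] v=[1.5000 -2.0000 -4.0000 4.5000]
Step 3: x=[4.9063 6.5938 8.6563 13.8438] v=[1.1250 -2.6250 -2.3750 3.8750]
Step 4: x=[4.8594 6.0313 8.8438 14.2657] v=[-0.1875 -2.2500 0.7500 1.6875]
Step 5: x=[4.3555 5.8790 9.6837 14.0821] v=[-2.0156 -0.6094 3.3594 -0.7344]
Step 6: x=[3.4825 6.2970 10.6720 13.5489] v=[-3.4921 1.6718 3.9531 -2.1328]
Step 7: x=[2.5631 7.1051 11.2858 13.0465] v=[-3.6776 3.2323 2.4550 -2.0097]
Max displacement = 2.2858

Answer: 2.2858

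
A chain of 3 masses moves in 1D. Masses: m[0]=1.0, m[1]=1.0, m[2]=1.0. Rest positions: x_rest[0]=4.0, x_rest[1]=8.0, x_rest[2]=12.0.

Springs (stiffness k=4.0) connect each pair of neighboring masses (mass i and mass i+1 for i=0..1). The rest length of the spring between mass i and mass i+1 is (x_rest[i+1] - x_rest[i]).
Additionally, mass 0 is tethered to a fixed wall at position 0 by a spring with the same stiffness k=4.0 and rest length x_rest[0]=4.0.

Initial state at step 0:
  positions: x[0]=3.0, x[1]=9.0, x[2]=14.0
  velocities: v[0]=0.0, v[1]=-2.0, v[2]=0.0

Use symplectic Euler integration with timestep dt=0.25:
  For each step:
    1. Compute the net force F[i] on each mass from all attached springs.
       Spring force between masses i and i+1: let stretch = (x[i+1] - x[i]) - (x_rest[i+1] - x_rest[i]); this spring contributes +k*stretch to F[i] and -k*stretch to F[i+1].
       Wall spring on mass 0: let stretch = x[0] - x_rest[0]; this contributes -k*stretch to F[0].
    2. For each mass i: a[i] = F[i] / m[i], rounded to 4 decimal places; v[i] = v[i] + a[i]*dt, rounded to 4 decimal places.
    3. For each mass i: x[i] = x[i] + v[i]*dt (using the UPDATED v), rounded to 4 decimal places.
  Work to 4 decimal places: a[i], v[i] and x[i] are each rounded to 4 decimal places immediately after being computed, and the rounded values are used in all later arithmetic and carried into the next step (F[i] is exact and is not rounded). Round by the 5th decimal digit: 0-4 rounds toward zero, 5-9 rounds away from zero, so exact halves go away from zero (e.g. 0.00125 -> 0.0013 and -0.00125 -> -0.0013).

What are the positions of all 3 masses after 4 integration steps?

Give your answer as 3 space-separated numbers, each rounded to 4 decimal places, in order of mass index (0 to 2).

Step 0: x=[3.0000 9.0000 14.0000] v=[0.0000 -2.0000 0.0000]
Step 1: x=[3.7500 8.2500 13.7500] v=[3.0000 -3.0000 -1.0000]
Step 2: x=[4.6875 7.7500 13.1250] v=[3.7500 -2.0000 -2.5000]
Step 3: x=[5.2188 7.8281 12.1563] v=[2.1250 0.3125 -3.8750]
Step 4: x=[5.0977 8.3360 11.1055] v=[-0.4845 2.0314 -4.2032]

Answer: 5.0977 8.3360 11.1055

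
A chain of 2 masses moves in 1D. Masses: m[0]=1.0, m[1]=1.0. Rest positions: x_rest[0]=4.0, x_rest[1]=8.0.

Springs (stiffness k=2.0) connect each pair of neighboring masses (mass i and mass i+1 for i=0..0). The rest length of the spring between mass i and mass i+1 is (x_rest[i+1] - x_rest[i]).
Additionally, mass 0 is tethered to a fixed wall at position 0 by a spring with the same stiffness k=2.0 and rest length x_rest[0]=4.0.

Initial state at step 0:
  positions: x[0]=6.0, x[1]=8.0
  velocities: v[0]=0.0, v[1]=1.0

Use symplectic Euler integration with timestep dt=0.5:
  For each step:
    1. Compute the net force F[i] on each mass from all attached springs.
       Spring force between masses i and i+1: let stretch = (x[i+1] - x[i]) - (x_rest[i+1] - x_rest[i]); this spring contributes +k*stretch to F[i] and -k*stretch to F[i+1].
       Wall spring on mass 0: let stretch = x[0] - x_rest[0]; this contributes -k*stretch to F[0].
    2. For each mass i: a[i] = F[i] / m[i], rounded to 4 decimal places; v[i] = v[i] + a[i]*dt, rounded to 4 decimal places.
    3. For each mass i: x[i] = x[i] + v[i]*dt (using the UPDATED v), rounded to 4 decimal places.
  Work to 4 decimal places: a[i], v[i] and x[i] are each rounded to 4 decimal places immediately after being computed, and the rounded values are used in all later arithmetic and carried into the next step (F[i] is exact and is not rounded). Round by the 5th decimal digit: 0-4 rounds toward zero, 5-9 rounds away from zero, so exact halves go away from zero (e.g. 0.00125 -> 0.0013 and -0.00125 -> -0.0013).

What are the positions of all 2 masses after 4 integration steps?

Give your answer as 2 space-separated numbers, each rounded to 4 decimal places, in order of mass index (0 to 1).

Step 0: x=[6.0000 8.0000] v=[0.0000 1.0000]
Step 1: x=[4.0000 9.5000] v=[-4.0000 3.0000]
Step 2: x=[2.7500 10.2500] v=[-2.5000 1.5000]
Step 3: x=[3.8750 9.2500] v=[2.2500 -2.0000]
Step 4: x=[5.7500 7.5625] v=[3.7500 -3.3750]

Answer: 5.7500 7.5625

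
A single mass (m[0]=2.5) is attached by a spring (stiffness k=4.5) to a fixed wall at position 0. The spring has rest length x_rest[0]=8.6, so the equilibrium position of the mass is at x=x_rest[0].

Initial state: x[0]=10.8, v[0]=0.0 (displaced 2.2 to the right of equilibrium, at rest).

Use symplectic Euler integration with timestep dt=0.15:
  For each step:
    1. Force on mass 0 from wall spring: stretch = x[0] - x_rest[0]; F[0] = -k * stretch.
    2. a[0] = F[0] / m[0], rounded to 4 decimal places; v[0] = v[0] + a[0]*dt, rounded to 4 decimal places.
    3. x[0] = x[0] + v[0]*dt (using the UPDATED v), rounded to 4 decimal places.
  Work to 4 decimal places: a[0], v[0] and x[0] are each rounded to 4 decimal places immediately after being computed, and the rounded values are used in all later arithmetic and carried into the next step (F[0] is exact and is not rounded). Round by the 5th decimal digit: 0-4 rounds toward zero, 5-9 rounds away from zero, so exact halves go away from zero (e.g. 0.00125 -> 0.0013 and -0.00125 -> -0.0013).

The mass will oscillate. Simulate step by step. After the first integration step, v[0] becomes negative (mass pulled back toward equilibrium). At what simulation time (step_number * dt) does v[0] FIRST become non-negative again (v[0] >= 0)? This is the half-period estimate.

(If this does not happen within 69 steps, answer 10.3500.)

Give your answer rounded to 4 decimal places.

Step 0: x=[10.8000] v=[0.0000]
Step 1: x=[10.7109] v=[-0.5940]
Step 2: x=[10.5363] v=[-1.1639]
Step 3: x=[10.2833] v=[-1.6867]
Step 4: x=[9.9621] v=[-2.1412]
Step 5: x=[9.5858] v=[-2.5090]
Step 6: x=[9.1695] v=[-2.7752]
Step 7: x=[8.7302] v=[-2.9290]
Step 8: x=[8.2856] v=[-2.9642]
Step 9: x=[7.8537] v=[-2.8793]
Step 10: x=[7.4520] v=[-2.6778]
Step 11: x=[7.0968] v=[-2.3678]
Step 12: x=[6.8025] v=[-1.9619]
Step 13: x=[6.5810] v=[-1.4766]
Step 14: x=[6.4413] v=[-0.9315]
Step 15: x=[6.3890] v=[-0.3486]
Step 16: x=[6.4263] v=[0.2484]
First v>=0 after going negative at step 16, time=2.4000

Answer: 2.4000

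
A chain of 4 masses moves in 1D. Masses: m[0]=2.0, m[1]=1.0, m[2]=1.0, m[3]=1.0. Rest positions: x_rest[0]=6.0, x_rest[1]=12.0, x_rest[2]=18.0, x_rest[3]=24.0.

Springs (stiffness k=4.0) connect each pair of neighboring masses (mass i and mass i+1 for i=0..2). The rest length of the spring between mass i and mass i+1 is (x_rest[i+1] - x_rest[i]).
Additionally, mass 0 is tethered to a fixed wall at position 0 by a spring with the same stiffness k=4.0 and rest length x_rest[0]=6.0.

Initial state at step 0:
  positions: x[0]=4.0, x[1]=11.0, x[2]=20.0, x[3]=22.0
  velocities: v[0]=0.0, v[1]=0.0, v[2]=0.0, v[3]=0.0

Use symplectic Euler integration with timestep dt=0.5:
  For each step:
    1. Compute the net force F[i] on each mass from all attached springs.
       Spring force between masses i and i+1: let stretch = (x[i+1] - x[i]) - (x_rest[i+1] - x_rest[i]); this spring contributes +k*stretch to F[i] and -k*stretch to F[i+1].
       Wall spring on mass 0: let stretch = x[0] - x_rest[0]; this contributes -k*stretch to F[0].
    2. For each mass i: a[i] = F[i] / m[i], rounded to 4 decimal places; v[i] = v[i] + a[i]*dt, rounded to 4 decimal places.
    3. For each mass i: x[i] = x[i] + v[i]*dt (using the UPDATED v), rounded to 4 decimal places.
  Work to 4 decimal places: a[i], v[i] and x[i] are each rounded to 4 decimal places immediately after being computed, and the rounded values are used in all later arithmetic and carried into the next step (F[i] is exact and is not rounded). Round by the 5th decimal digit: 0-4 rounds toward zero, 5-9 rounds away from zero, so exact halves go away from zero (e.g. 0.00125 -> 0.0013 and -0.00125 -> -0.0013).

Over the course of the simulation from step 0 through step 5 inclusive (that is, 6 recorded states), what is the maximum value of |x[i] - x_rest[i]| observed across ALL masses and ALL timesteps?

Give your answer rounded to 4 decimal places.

Step 0: x=[4.0000 11.0000 20.0000 22.0000] v=[0.0000 0.0000 0.0000 0.0000]
Step 1: x=[5.5000 13.0000 13.0000 26.0000] v=[3.0000 4.0000 -14.0000 8.0000]
Step 2: x=[8.0000 7.5000 19.0000 23.0000] v=[5.0000 -11.0000 12.0000 -6.0000]
Step 3: x=[6.2500 14.0000 17.5000 22.0000] v=[-3.5000 13.0000 -3.0000 -2.0000]
Step 4: x=[5.2500 16.2500 17.0000 22.5000] v=[-2.0000 4.5000 -1.0000 1.0000]
Step 5: x=[7.1250 8.2500 21.2500 23.5000] v=[3.7500 -16.0000 8.5000 2.0000]
Max displacement = 5.0000

Answer: 5.0000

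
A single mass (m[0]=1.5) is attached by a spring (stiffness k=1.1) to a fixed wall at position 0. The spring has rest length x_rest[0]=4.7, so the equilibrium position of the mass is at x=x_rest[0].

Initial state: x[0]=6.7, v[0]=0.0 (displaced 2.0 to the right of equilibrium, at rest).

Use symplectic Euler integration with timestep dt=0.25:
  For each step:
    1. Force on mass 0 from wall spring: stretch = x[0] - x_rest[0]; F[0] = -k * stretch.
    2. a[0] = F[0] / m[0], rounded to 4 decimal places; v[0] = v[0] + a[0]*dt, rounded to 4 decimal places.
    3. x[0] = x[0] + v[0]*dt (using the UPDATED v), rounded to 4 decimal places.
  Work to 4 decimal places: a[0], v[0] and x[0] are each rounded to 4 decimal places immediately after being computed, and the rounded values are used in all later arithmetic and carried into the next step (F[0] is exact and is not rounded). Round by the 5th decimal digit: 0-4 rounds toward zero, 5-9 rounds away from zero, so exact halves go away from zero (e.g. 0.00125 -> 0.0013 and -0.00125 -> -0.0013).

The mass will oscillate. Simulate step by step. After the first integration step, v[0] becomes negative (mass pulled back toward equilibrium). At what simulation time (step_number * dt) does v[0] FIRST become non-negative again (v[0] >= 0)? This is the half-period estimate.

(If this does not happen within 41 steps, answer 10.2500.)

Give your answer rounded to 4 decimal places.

Answer: 3.7500

Derivation:
Step 0: x=[6.7000] v=[0.0000]
Step 1: x=[6.6083] v=[-0.3667]
Step 2: x=[6.4292] v=[-0.7166]
Step 3: x=[6.1708] v=[-1.0336]
Step 4: x=[5.8450] v=[-1.3033]
Step 5: x=[5.4667] v=[-1.5132]
Step 6: x=[5.0533] v=[-1.6538]
Step 7: x=[4.6237] v=[-1.7186]
Step 8: x=[4.1976] v=[-1.7046]
Step 9: x=[3.7945] v=[-1.6125]
Step 10: x=[3.4329] v=[-1.4465]
Step 11: x=[3.1294] v=[-1.2142]
Step 12: x=[2.8978] v=[-0.9263]
Step 13: x=[2.7488] v=[-0.5959]
Step 14: x=[2.6893] v=[-0.2382]
Step 15: x=[2.7219] v=[0.1304]
First v>=0 after going negative at step 15, time=3.7500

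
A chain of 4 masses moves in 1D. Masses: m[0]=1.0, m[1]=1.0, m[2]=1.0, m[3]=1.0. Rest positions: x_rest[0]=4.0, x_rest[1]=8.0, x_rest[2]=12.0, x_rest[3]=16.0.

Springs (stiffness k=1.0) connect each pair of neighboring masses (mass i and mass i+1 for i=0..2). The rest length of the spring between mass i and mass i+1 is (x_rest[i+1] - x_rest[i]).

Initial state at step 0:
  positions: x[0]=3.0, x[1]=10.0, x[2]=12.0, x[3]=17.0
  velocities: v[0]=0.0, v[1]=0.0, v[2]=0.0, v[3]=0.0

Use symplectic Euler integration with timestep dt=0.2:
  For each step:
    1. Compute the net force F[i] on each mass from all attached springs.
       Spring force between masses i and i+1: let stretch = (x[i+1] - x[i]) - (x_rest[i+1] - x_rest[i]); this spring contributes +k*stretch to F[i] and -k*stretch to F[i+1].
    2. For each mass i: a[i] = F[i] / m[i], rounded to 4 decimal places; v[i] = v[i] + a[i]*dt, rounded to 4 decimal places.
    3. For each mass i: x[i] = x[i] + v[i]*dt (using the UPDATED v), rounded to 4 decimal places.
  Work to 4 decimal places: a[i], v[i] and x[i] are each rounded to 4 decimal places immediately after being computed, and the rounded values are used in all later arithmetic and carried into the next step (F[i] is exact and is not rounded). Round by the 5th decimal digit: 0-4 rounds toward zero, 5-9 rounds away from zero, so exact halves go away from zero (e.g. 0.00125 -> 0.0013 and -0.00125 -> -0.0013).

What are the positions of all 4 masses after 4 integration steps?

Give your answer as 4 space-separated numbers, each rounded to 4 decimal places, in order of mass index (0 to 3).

Step 0: x=[3.0000 10.0000 12.0000 17.0000] v=[0.0000 0.0000 0.0000 0.0000]
Step 1: x=[3.1200 9.8000 12.1200 16.9600] v=[0.6000 -1.0000 0.6000 -0.2000]
Step 2: x=[3.3472 9.4256 12.3408 16.8864] v=[1.1360 -1.8720 1.1040 -0.3680]
Step 3: x=[3.6575 8.9247 12.6268 16.7910] v=[1.5517 -2.5046 1.4301 -0.4771]
Step 4: x=[4.0185 8.3612 12.9313 16.6890] v=[1.8051 -2.8176 1.5225 -0.5099]

Answer: 4.0185 8.3612 12.9313 16.6890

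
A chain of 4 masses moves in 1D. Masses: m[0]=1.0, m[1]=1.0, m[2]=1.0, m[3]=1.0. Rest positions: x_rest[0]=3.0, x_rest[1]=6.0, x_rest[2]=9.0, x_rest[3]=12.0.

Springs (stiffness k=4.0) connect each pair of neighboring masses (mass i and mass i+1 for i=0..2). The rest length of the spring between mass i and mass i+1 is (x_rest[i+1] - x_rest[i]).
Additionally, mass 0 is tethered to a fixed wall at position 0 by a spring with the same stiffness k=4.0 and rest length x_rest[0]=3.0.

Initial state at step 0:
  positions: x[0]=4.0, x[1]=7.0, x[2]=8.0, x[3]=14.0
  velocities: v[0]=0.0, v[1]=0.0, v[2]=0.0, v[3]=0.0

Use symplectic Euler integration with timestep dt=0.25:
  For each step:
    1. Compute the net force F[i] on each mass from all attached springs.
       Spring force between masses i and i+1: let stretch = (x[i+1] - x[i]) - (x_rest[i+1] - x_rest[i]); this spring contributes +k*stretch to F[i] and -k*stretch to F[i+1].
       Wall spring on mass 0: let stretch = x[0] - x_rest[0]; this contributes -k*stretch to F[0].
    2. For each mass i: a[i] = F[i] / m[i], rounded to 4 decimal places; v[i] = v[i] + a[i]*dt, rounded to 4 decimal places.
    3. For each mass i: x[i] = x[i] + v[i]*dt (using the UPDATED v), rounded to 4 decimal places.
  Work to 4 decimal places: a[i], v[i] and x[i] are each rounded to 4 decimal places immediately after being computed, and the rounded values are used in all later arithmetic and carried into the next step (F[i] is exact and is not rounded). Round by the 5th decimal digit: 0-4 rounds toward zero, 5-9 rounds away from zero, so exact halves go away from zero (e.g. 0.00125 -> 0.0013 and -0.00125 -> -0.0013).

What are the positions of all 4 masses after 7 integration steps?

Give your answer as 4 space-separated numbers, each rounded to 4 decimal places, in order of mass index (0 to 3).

Step 0: x=[4.0000 7.0000 8.0000 14.0000] v=[0.0000 0.0000 0.0000 0.0000]
Step 1: x=[3.7500 6.5000 9.2500 13.2500] v=[-1.0000 -2.0000 5.0000 -3.0000]
Step 2: x=[3.2500 6.0000 10.8125 12.2500] v=[-2.0000 -2.0000 6.2500 -4.0000]
Step 3: x=[2.6250 6.0156 11.5313 11.6406] v=[-2.5000 0.0625 2.8750 -2.4375]
Step 4: x=[2.1914 6.5625 10.8985 11.7539] v=[-1.7344 2.1876 -2.5314 0.4532]
Step 5: x=[2.3027 7.1006 9.3955 12.4034] v=[0.4453 2.1525 -6.0120 2.5978]
Step 6: x=[3.0378 7.0130 8.0708 13.0509] v=[2.9405 -0.3505 -5.2990 2.5899]
Step 7: x=[4.0073 6.1960 7.7266 13.2034] v=[3.8779 -3.2679 -1.3767 0.6098]

Answer: 4.0073 6.1960 7.7266 13.2034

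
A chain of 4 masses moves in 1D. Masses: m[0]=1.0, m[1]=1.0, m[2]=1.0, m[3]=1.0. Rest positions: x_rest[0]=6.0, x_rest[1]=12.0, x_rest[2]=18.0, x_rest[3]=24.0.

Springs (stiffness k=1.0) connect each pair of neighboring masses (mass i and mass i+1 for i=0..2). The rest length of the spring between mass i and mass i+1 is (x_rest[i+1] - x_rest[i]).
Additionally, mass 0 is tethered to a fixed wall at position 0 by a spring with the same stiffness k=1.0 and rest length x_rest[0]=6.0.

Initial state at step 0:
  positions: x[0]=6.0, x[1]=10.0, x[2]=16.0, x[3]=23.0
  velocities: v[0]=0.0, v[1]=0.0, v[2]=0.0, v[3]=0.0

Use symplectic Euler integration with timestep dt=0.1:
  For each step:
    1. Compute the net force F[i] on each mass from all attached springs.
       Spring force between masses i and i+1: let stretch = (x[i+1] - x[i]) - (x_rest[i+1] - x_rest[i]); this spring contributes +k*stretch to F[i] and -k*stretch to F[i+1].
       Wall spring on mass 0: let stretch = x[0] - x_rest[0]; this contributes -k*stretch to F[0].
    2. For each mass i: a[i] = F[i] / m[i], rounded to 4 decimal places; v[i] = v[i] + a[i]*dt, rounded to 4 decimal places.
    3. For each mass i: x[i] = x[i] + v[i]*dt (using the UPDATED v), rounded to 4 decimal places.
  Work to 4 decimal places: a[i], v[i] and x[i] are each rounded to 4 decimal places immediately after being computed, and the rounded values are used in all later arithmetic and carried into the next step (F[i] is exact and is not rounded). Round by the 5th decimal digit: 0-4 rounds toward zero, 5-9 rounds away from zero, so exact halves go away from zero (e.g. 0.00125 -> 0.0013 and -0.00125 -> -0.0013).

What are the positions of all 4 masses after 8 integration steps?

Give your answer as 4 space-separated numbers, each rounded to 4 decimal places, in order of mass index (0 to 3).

Step 0: x=[6.0000 10.0000 16.0000 23.0000] v=[0.0000 0.0000 0.0000 0.0000]
Step 1: x=[5.9800 10.0200 16.0100 22.9900] v=[-0.2000 0.2000 0.1000 -0.1000]
Step 2: x=[5.9406 10.0595 16.0299 22.9702] v=[-0.3940 0.3950 0.1990 -0.1980]
Step 3: x=[5.8830 10.1175 16.0595 22.9410] v=[-0.5762 0.5802 0.2960 -0.2920]
Step 4: x=[5.8089 10.1926 16.0985 22.9030] v=[-0.7411 0.7510 0.3900 -0.3802]
Step 5: x=[5.7205 10.2829 16.1465 22.8569] v=[-0.8836 0.9032 0.4799 -0.4607]
Step 6: x=[5.6206 10.3862 16.2030 22.8037] v=[-0.9994 1.0333 0.5646 -0.5317]
Step 7: x=[5.5121 10.5000 16.2673 22.7445] v=[-1.0849 1.1384 0.6430 -0.5918]
Step 8: x=[5.3984 10.6216 16.3387 22.6806] v=[-1.1373 1.2163 0.7140 -0.6395]

Answer: 5.3984 10.6216 16.3387 22.6806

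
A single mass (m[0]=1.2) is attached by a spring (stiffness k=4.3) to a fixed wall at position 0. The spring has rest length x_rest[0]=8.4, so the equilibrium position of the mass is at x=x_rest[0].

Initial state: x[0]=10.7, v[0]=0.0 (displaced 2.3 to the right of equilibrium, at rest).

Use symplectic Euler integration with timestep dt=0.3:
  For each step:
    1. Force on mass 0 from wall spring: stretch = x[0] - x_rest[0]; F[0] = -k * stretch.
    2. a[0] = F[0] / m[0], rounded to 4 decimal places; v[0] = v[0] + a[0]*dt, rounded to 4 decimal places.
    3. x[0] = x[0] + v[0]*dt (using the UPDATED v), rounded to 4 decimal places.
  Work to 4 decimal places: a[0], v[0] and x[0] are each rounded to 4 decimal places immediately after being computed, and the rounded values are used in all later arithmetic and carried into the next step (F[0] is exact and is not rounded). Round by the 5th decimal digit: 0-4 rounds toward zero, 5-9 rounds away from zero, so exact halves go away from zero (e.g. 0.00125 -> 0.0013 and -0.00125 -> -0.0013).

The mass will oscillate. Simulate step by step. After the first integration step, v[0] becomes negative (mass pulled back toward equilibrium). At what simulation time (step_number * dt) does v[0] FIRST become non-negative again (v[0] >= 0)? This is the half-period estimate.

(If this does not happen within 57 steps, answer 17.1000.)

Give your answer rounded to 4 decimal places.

Step 0: x=[10.7000] v=[0.0000]
Step 1: x=[9.9583] v=[-2.4725]
Step 2: x=[8.7140] v=[-4.1477]
Step 3: x=[7.3684] v=[-4.4853]
Step 4: x=[6.3555] v=[-3.3763]
Step 5: x=[6.0020] v=[-1.1785]
Step 6: x=[6.4218] v=[1.3993]
First v>=0 after going negative at step 6, time=1.8000

Answer: 1.8000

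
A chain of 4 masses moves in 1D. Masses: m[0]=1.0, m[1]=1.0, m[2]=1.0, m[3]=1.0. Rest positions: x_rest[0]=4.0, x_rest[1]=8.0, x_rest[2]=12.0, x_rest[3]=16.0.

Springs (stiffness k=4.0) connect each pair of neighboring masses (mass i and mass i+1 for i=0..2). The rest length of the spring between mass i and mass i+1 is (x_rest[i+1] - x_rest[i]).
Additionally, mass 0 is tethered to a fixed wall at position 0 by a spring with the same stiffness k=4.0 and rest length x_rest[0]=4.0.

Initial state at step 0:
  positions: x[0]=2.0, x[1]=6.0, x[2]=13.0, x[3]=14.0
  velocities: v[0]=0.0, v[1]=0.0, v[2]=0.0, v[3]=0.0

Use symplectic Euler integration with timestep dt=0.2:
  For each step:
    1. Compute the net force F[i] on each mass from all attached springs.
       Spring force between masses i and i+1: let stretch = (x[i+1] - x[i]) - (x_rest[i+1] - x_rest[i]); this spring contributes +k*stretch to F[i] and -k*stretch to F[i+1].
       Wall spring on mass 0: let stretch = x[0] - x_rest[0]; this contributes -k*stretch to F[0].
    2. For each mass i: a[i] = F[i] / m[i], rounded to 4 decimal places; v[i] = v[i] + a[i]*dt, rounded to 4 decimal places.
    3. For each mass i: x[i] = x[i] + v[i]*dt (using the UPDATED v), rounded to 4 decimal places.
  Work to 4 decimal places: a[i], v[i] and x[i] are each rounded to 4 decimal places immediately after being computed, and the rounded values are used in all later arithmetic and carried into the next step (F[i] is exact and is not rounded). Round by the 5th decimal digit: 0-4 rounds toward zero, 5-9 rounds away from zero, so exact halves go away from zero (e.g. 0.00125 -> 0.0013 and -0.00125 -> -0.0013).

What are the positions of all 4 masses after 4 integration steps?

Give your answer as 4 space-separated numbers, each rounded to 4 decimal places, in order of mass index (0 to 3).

Step 0: x=[2.0000 6.0000 13.0000 14.0000] v=[0.0000 0.0000 0.0000 0.0000]
Step 1: x=[2.3200 6.4800 12.0400 14.4800] v=[1.6000 2.4000 -4.8000 2.4000]
Step 2: x=[2.9344 7.1840 10.5808 15.2096] v=[3.0720 3.5200 -7.2960 3.6480]
Step 3: x=[3.7592 7.7516 9.3187 15.8386] v=[4.1242 2.8378 -6.3104 3.1450]
Step 4: x=[4.6214 7.9311 8.8491 16.0644] v=[4.3108 0.8976 -2.3482 1.1291]

Answer: 4.6214 7.9311 8.8491 16.0644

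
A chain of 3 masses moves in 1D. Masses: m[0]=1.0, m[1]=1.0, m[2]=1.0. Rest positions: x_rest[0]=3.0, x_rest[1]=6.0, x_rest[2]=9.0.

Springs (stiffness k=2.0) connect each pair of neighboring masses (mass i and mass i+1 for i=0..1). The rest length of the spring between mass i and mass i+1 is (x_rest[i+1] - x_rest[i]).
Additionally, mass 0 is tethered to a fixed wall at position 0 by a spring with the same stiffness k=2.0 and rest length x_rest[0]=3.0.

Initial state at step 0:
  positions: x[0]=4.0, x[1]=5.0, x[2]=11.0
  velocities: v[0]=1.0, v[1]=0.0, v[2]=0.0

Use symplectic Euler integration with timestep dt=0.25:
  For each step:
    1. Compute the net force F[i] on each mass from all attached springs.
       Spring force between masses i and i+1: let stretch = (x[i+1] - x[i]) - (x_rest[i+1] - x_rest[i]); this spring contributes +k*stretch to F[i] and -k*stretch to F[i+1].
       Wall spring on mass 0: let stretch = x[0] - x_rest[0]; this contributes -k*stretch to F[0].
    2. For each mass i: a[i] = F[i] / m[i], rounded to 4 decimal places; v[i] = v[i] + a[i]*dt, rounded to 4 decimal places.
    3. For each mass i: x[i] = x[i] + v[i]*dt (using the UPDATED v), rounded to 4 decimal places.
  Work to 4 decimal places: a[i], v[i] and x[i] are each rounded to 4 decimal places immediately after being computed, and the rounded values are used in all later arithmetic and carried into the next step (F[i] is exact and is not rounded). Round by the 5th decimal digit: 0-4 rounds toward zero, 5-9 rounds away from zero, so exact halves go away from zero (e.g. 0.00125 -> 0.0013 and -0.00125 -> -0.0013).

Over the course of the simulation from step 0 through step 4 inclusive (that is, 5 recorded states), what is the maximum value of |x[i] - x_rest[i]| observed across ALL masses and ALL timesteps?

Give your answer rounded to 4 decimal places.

Step 0: x=[4.0000 5.0000 11.0000] v=[1.0000 0.0000 0.0000]
Step 1: x=[3.8750 5.6250 10.6250] v=[-0.5000 2.5000 -1.5000]
Step 2: x=[3.4844 6.6563 10.0000] v=[-1.5625 4.1250 -2.5000]
Step 3: x=[3.0547 7.7090 9.3320] v=[-1.7188 4.2109 -2.6719]
Step 4: x=[2.8250 8.3828 8.8362] v=[-0.9190 2.6953 -1.9834]
Max displacement = 2.3828

Answer: 2.3828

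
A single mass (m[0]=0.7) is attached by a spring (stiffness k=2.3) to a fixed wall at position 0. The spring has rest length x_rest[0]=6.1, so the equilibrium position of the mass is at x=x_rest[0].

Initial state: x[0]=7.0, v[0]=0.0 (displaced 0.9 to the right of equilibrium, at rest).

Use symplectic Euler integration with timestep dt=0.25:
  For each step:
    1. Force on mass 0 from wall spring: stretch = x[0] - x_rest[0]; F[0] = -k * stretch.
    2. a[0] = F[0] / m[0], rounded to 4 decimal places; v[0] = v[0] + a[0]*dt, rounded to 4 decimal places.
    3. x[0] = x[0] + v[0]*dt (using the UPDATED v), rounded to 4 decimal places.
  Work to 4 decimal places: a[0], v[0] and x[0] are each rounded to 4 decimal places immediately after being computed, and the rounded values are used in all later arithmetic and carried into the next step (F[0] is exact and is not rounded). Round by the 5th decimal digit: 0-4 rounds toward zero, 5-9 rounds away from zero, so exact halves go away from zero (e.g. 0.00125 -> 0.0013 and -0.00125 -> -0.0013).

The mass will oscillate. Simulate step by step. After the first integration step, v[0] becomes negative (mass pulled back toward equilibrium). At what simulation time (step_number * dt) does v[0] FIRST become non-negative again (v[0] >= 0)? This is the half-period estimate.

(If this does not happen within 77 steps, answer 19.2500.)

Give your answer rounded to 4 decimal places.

Answer: 1.7500

Derivation:
Step 0: x=[7.0000] v=[0.0000]
Step 1: x=[6.8152] v=[-0.7393]
Step 2: x=[6.4835] v=[-1.3268]
Step 3: x=[6.0731] v=[-1.6418]
Step 4: x=[5.6682] v=[-1.6197]
Step 5: x=[5.3520] v=[-1.2650]
Step 6: x=[5.1894] v=[-0.6506]
Step 7: x=[5.2138] v=[0.0974]
First v>=0 after going negative at step 7, time=1.7500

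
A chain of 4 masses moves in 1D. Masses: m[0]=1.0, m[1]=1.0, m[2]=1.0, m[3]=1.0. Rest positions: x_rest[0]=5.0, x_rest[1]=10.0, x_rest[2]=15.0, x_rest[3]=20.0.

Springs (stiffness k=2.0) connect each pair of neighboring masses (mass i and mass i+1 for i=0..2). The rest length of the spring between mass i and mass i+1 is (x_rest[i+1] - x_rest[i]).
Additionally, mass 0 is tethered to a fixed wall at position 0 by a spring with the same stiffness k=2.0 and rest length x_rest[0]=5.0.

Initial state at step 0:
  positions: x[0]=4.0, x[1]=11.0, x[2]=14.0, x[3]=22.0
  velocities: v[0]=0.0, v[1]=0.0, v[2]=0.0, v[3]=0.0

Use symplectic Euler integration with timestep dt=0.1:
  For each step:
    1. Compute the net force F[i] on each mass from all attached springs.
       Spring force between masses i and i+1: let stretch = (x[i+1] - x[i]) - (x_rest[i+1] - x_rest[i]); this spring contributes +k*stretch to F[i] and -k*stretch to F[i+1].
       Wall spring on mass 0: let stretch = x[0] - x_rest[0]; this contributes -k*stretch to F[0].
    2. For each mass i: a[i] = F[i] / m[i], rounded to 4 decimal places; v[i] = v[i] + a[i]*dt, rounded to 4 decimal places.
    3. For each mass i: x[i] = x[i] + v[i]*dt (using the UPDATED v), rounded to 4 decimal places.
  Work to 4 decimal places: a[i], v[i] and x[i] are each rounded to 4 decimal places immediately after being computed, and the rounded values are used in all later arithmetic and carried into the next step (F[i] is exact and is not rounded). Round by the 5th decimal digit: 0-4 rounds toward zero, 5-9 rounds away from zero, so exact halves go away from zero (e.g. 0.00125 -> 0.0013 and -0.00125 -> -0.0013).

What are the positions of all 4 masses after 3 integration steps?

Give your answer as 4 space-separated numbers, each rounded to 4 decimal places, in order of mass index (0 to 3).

Step 0: x=[4.0000 11.0000 14.0000 22.0000] v=[0.0000 0.0000 0.0000 0.0000]
Step 1: x=[4.0600 10.9200 14.1000 21.9400] v=[0.6000 -0.8000 1.0000 -0.6000]
Step 2: x=[4.1760 10.7664 14.2932 21.8232] v=[1.1600 -1.5360 1.9320 -1.1680]
Step 3: x=[4.3403 10.5515 14.5665 21.6558] v=[1.6429 -2.1487 2.7326 -1.6740]

Answer: 4.3403 10.5515 14.5665 21.6558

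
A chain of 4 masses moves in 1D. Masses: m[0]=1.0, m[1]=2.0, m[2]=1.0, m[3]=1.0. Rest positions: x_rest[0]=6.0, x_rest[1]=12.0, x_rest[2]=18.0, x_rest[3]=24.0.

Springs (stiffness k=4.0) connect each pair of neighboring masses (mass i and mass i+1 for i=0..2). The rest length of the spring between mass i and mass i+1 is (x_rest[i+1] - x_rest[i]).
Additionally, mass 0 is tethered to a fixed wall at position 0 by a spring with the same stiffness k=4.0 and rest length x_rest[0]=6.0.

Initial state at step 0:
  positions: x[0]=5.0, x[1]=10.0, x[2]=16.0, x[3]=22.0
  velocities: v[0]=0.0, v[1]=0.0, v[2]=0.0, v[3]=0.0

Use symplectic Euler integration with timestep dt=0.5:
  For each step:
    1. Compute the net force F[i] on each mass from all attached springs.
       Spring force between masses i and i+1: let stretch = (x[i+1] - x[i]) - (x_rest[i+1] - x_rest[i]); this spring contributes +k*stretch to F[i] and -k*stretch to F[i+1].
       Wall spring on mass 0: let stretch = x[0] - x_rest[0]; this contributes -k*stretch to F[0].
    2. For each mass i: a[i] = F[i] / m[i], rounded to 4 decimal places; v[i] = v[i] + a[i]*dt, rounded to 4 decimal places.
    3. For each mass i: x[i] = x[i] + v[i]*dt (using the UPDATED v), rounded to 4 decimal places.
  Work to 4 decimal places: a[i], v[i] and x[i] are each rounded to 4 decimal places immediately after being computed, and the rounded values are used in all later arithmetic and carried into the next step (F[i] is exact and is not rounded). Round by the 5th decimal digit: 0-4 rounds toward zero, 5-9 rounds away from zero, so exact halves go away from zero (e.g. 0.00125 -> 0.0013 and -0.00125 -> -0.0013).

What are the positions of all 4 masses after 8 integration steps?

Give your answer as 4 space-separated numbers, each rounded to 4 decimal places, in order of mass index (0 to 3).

Answer: 6.7500 13.5000 20.0000 26.2500

Derivation:
Step 0: x=[5.0000 10.0000 16.0000 22.0000] v=[0.0000 0.0000 0.0000 0.0000]
Step 1: x=[5.0000 10.5000 16.0000 22.0000] v=[0.0000 1.0000 0.0000 0.0000]
Step 2: x=[5.5000 11.0000 16.5000 22.0000] v=[1.0000 1.0000 1.0000 0.0000]
Step 3: x=[6.0000 11.5000 17.0000 22.5000] v=[1.0000 1.0000 1.0000 1.0000]
Step 4: x=[6.0000 12.0000 17.5000 23.5000] v=[0.0000 1.0000 1.0000 2.0000]
Step 5: x=[6.0000 12.2500 18.5000 24.5000] v=[0.0000 0.5000 2.0000 2.0000]
Step 6: x=[6.2500 12.5000 19.2500 25.5000] v=[0.5000 0.5000 1.5000 2.0000]
Step 7: x=[6.5000 13.0000 19.5000 26.2500] v=[0.5000 1.0000 0.5000 1.5000]
Step 8: x=[6.7500 13.5000 20.0000 26.2500] v=[0.5000 1.0000 1.0000 0.0000]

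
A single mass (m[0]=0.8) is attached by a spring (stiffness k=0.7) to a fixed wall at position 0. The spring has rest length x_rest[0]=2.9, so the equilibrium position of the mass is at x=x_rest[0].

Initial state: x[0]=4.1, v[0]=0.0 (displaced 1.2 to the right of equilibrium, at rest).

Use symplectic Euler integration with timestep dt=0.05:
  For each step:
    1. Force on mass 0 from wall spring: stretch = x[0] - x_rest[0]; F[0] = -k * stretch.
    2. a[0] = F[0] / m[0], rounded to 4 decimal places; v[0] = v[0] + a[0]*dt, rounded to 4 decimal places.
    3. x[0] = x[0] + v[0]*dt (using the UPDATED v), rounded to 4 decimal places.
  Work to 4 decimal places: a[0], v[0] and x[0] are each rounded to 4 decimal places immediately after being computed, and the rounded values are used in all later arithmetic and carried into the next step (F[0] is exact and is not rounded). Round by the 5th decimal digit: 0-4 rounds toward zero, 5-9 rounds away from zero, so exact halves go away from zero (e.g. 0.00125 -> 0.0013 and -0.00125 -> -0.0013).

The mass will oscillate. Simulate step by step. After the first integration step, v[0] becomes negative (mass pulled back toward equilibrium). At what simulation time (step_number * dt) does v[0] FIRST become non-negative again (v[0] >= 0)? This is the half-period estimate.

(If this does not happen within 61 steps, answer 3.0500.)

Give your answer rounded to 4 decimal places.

Step 0: x=[4.1000] v=[0.0000]
Step 1: x=[4.0974] v=[-0.0525]
Step 2: x=[4.0922] v=[-0.1049]
Step 3: x=[4.0843] v=[-0.1571]
Step 4: x=[4.0739] v=[-0.2089]
Step 5: x=[4.0609] v=[-0.2603]
Step 6: x=[4.0453] v=[-0.3111]
Step 7: x=[4.0272] v=[-0.3612]
Step 8: x=[4.0067] v=[-0.4105]
Step 9: x=[3.9838] v=[-0.4589]
Step 10: x=[3.9585] v=[-0.5063]
Step 11: x=[3.9309] v=[-0.5526]
Step 12: x=[3.9010] v=[-0.5977]
Step 13: x=[3.8689] v=[-0.6415]
Step 14: x=[3.8347] v=[-0.6839]
Step 15: x=[3.7985] v=[-0.7248]
Step 16: x=[3.7603] v=[-0.7641]
Step 17: x=[3.7202] v=[-0.8017]
Step 18: x=[3.6783] v=[-0.8376]
Step 19: x=[3.6347] v=[-0.8717]
Step 20: x=[3.5895] v=[-0.9038]
Step 21: x=[3.5428] v=[-0.9340]
Step 22: x=[3.4947] v=[-0.9621]
Step 23: x=[3.4453] v=[-0.9881]
Step 24: x=[3.3947] v=[-1.0120]
Step 25: x=[3.3430] v=[-1.0336]
Step 26: x=[3.2904] v=[-1.0530]
Step 27: x=[3.2369] v=[-1.0701]
Step 28: x=[3.1827] v=[-1.0848]
Step 29: x=[3.1278] v=[-1.0972]
Step 30: x=[3.0724] v=[-1.1072]
Step 31: x=[3.0167] v=[-1.1147]
Step 32: x=[2.9607] v=[-1.1198]
Step 33: x=[2.9046] v=[-1.1225]
Step 34: x=[2.8485] v=[-1.1227]
Step 35: x=[2.7925] v=[-1.1204]
Step 36: x=[2.7367] v=[-1.1157]
Step 37: x=[2.6813] v=[-1.1086]
Step 38: x=[2.6264] v=[-1.0990]
Step 39: x=[2.5721] v=[-1.0870]
Step 40: x=[2.5185] v=[-1.0727]
Step 41: x=[2.4657] v=[-1.0560]
Step 42: x=[2.4139] v=[-1.0370]
Step 43: x=[2.3631] v=[-1.0157]
Step 44: x=[2.3135] v=[-0.9922]
Step 45: x=[2.2652] v=[-0.9665]
Step 46: x=[2.2183] v=[-0.9387]
Step 47: x=[2.1729] v=[-0.9089]
Step 48: x=[2.1290] v=[-0.8771]
Step 49: x=[2.0868] v=[-0.8434]
Step 50: x=[2.0464] v=[-0.8078]
Step 51: x=[2.0079] v=[-0.7705]
Step 52: x=[1.9713] v=[-0.7315]
Step 53: x=[1.9368] v=[-0.6909]
Step 54: x=[1.9044] v=[-0.6488]
Step 55: x=[1.8741] v=[-0.6052]
Step 56: x=[1.8461] v=[-0.5603]
Step 57: x=[1.8204] v=[-0.5142]
Step 58: x=[1.7971] v=[-0.4670]
Step 59: x=[1.7762] v=[-0.4188]
Step 60: x=[1.7577] v=[-0.3696]
Step 61: x=[1.7417] v=[-0.3196]
v[0] did not become non-negative within 61 steps; using fallback time=3.0500

Answer: 3.0500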